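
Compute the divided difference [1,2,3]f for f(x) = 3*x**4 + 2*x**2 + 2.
77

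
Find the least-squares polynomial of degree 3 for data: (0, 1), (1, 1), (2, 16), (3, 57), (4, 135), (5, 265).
55/63 + (-949/378)x + (61/63)x² + (109/54)x³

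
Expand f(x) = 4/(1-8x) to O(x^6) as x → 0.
4 + 32*x + 256*x**2 + 2048*x**3 + 16384*x**4 + 131072*x**5 + O(x**6)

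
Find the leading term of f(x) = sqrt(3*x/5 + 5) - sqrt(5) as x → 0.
3*sqrt(5)*x/50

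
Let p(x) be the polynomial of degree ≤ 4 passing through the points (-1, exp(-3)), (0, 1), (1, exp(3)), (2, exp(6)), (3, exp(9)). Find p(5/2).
(-70*exp(6) - 5 + 28*exp(3) + 140*exp(9) + 35*exp(12))*exp(-3)/128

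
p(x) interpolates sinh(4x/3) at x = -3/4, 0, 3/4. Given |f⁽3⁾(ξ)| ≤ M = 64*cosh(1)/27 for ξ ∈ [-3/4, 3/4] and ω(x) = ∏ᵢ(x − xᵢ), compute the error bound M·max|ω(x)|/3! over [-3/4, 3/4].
sqrt(3)*cosh(1)/27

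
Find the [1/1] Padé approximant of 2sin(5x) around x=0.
10*x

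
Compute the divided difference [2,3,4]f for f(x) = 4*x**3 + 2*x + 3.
36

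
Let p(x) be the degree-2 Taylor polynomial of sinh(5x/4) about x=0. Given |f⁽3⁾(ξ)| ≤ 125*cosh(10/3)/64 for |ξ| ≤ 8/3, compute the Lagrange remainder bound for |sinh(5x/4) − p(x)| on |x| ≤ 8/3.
500*cosh(10/3)/81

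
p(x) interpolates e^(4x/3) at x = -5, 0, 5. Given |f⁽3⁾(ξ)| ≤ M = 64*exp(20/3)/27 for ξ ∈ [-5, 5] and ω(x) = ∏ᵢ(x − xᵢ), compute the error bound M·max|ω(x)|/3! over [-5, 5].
8000*sqrt(3)*exp(20/3)/729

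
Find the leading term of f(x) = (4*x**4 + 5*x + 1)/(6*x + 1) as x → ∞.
2*x**3/3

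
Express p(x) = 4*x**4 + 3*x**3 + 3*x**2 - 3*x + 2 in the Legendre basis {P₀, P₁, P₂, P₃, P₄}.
(19/5)P₀ + (-6/5)P₁ + (30/7)P₂ + (6/5)P₃ + (32/35)P₄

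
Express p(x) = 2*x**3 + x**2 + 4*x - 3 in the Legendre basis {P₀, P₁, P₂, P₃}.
(-8/3)P₀ + (26/5)P₁ + (2/3)P₂ + (4/5)P₃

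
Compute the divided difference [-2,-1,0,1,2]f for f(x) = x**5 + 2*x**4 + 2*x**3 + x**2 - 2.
2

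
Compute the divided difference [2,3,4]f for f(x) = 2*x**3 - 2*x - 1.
18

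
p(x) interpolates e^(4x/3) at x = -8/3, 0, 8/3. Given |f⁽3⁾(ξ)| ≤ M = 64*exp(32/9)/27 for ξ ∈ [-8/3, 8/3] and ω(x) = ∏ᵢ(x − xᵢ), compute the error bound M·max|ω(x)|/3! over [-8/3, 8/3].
32768*sqrt(3)*exp(32/9)/19683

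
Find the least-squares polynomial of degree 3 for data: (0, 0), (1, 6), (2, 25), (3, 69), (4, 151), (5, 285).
-1/14 + (373/84)x + (-9/28)x² + (13/6)x³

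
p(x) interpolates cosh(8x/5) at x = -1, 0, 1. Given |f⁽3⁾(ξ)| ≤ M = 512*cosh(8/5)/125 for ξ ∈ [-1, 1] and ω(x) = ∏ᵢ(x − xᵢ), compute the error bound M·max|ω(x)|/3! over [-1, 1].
512*sqrt(3)*cosh(8/5)/3375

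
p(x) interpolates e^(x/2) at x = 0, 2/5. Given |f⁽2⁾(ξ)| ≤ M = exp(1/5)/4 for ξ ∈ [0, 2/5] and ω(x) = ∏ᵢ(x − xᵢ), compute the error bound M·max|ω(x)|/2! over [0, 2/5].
exp(1/5)/200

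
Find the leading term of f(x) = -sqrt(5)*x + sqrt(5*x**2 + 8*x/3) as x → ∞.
4*sqrt(5)/15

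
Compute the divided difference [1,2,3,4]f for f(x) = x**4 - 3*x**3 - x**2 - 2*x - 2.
7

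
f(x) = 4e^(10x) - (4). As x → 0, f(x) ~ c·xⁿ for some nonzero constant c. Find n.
1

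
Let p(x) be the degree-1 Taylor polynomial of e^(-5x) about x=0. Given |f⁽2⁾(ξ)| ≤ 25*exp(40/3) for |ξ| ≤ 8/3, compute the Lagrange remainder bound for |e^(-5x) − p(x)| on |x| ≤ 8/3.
800*exp(40/3)/9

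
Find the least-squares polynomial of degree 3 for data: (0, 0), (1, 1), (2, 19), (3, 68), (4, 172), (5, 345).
-5/63 + (-8/189)x + (-14/9)x² + (83/27)x³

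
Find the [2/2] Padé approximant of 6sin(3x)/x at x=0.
(18 - 189*x**2/10)/(9*x**2/20 + 1)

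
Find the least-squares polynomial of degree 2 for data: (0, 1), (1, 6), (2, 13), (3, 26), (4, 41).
39/35 + (18/7)x + (13/7)x²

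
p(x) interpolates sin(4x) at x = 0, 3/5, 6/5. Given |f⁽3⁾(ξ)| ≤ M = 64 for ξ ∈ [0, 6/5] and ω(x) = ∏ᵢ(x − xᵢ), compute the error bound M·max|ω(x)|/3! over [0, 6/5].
64*sqrt(3)/125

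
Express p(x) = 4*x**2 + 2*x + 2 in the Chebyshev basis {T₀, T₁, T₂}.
(4)T₀ + (2)T₁ + (2)T₂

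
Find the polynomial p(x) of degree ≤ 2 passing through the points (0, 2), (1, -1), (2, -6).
-x**2 - 2*x + 2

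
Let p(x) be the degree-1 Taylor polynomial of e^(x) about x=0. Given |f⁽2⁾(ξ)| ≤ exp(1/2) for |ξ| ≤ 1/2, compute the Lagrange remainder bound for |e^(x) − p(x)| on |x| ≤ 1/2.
exp(1/2)/8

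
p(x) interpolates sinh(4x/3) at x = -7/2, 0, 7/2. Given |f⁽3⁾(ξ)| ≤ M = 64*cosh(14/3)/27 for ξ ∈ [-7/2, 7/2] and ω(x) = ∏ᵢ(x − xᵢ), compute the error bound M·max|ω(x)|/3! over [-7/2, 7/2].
2744*sqrt(3)*cosh(14/3)/729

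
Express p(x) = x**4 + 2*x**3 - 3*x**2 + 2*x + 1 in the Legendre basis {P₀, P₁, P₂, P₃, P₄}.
(1/5)P₀ + (16/5)P₁ + (-10/7)P₂ + (4/5)P₃ + (8/35)P₄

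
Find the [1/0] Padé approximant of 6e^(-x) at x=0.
6 - 6*x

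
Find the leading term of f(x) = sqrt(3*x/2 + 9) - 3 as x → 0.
x/4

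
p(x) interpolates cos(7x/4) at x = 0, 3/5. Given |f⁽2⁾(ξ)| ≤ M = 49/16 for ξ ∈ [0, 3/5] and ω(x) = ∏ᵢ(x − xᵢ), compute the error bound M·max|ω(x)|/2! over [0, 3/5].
441/3200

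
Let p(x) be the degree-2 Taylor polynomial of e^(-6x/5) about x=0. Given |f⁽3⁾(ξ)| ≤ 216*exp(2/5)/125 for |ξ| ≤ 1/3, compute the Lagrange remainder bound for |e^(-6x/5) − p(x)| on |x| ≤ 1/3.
4*exp(2/5)/375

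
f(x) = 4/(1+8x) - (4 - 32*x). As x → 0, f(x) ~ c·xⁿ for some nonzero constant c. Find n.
2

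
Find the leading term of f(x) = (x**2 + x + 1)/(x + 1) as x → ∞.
x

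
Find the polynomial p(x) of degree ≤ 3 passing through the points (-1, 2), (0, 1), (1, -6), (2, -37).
-3*x**3 - 3*x**2 - x + 1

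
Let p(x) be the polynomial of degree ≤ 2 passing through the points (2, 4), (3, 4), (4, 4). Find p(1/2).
4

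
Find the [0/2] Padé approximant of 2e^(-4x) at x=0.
2/(8*x**2 + 4*x + 1)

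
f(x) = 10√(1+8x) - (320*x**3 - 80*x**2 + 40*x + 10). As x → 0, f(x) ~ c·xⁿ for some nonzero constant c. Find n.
4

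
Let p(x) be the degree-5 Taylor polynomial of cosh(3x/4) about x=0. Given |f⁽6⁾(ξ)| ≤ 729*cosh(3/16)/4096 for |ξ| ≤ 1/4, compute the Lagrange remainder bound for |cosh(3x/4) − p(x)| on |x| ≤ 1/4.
81*cosh(3/16)/1342177280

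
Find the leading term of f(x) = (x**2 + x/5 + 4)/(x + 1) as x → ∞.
x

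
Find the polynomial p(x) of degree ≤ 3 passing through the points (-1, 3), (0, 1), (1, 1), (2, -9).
-2*x**3 + x**2 + x + 1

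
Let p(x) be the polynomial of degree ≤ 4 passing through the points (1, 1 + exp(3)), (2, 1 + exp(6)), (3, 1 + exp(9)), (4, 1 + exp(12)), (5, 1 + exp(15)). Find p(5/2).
-5*exp(12)/32 - 5*exp(3)/128 + 1 + 15*exp(6)/32 + 45*exp(9)/64 + 3*exp(15)/128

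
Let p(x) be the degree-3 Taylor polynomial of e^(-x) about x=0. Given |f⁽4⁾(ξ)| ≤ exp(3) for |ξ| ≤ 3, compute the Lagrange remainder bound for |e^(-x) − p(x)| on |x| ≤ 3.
27*exp(3)/8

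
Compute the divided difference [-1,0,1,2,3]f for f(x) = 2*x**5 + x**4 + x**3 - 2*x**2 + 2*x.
11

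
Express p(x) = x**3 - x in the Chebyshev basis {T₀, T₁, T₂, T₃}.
(-1/4)T₁ + (1/4)T₃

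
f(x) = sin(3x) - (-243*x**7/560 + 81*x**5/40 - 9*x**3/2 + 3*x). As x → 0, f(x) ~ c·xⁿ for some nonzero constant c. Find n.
9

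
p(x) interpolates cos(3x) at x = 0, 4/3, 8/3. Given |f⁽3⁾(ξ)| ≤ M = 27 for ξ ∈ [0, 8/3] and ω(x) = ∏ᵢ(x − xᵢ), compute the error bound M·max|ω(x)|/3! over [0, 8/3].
64*sqrt(3)/27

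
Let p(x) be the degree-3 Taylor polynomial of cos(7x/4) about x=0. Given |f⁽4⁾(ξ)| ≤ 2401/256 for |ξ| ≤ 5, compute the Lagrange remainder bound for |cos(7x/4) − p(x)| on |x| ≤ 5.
1500625/6144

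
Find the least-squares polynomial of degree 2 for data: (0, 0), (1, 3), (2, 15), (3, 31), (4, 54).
-11/35 + (36/35)x + (22/7)x²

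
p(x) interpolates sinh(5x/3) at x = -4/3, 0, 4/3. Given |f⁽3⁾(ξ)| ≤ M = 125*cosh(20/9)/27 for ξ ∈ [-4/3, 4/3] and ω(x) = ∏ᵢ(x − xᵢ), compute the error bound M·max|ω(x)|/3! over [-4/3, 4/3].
8000*sqrt(3)*cosh(20/9)/19683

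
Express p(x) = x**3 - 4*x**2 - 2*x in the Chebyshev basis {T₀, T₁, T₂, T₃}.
(-2)T₀ + (-5/4)T₁ + (-2)T₂ + (1/4)T₃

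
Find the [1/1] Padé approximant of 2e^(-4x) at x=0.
(2 - 4*x)/(2*x + 1)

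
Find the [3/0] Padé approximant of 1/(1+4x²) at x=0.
1 - 4*x**2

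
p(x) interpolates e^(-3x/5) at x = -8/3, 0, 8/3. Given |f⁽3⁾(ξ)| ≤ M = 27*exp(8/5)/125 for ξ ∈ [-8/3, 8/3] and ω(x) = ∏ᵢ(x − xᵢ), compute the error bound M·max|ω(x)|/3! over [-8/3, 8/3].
512*sqrt(3)*exp(8/5)/3375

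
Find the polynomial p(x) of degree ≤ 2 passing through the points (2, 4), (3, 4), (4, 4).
4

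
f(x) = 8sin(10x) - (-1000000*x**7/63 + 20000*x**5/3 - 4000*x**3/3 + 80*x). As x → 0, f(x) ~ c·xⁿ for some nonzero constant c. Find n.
9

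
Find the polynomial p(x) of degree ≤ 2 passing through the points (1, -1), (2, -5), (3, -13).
-2*x**2 + 2*x - 1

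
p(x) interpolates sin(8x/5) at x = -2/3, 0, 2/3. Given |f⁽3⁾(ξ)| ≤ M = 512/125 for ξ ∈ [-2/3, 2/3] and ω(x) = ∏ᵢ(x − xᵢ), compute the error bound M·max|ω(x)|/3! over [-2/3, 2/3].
4096*sqrt(3)/91125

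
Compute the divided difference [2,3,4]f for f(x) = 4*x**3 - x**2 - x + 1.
35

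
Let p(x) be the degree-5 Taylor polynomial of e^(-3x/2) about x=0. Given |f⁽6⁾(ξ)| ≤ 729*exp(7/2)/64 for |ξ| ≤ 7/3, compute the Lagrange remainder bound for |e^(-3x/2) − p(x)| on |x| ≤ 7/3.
117649*exp(7/2)/46080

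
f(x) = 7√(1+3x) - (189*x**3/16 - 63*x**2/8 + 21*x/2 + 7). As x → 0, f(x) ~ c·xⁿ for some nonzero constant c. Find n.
4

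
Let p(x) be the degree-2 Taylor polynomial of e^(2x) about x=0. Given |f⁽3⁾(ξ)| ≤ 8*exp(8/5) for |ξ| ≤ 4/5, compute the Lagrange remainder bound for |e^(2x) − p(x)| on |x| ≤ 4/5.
256*exp(8/5)/375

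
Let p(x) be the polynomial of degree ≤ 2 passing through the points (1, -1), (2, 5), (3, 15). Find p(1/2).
-5/2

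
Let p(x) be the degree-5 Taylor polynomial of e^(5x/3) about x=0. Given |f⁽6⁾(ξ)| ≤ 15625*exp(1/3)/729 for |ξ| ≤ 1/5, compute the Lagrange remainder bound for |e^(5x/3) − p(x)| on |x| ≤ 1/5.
exp(1/3)/524880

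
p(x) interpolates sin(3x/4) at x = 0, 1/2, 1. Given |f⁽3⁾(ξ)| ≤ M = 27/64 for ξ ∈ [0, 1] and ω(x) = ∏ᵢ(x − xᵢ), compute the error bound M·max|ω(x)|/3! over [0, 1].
sqrt(3)/512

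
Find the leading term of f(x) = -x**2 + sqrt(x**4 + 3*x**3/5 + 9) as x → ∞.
3*x/10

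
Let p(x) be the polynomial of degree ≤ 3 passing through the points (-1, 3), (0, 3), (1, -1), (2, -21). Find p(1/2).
9/4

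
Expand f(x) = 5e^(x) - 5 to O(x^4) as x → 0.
5*x + 5*x**2/2 + 5*x**3/6 + O(x**4)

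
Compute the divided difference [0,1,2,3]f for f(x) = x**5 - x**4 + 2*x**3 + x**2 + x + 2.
21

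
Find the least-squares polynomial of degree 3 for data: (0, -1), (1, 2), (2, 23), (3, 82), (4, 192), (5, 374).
-41/42 + (-241/252)x + (37/42)x² + (103/36)x³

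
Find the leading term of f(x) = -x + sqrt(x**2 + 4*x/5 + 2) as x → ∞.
2/5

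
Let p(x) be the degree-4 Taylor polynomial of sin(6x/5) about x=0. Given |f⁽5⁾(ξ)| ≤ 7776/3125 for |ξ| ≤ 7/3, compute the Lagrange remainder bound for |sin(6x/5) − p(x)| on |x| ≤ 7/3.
67228/46875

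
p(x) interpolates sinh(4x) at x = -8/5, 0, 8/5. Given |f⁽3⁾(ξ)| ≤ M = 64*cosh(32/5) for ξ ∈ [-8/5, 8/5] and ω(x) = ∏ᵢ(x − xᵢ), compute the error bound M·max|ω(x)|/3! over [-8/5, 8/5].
32768*sqrt(3)*cosh(32/5)/3375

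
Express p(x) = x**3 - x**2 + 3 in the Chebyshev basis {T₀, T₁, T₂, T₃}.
(5/2)T₀ + (3/4)T₁ + (-1/2)T₂ + (1/4)T₃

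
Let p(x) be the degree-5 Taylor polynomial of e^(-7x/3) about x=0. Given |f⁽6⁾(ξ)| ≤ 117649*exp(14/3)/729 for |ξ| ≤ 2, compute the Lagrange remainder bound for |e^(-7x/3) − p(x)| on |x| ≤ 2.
470596*exp(14/3)/32805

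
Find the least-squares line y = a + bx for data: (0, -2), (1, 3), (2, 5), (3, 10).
a = -17/10, b = 19/5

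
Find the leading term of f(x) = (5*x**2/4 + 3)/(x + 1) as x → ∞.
5*x/4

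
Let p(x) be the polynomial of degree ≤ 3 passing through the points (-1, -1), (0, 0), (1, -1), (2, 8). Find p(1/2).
-1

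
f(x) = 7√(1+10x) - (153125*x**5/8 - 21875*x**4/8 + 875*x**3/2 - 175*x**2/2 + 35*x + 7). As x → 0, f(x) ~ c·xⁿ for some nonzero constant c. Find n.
6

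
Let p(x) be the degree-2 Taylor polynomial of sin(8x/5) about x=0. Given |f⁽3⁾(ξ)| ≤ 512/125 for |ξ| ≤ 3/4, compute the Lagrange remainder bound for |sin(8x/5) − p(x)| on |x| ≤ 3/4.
36/125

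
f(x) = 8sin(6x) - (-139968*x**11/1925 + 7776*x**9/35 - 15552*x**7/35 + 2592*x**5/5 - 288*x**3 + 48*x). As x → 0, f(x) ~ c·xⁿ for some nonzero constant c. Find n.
13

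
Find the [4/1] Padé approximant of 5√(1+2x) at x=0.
(3*x**4/8 - x**3 + 9*x**2/2 + 12*x + 5)/(7*x/5 + 1)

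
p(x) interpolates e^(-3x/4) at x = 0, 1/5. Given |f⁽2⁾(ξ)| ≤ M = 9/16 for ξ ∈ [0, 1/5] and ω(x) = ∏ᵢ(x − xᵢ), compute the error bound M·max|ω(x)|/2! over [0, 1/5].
9/3200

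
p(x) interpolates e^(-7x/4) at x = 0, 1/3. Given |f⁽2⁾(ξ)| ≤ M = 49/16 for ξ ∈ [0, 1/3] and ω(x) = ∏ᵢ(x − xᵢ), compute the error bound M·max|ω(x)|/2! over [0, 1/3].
49/1152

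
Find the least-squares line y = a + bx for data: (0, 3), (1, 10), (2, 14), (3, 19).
a = 37/10, b = 26/5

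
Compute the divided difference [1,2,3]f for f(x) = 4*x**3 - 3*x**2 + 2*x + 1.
21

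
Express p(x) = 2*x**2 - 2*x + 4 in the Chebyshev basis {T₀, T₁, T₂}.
(5)T₀ + (-2)T₁ + T₂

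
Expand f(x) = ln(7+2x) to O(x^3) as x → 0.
log(7) + 2*x/7 - 2*x**2/49 + O(x**3)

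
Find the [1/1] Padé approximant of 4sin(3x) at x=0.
12*x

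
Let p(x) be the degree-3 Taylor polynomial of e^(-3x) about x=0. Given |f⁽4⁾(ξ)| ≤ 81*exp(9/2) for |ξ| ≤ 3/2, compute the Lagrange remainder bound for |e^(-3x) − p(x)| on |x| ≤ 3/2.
2187*exp(9/2)/128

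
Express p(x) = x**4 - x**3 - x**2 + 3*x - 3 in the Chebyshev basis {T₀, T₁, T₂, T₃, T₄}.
(-25/8)T₀ + (9/4)T₁ + (-1/4)T₃ + (1/8)T₄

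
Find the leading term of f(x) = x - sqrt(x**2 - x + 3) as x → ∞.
1/2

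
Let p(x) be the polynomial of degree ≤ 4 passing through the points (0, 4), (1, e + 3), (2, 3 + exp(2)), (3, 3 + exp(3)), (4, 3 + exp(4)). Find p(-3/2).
-385*exp(3)/32 - 693*e/32 + 1539/128 + 315*exp(4)/128 + 1485*exp(2)/64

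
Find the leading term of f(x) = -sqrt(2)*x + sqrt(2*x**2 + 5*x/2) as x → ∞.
5*sqrt(2)/8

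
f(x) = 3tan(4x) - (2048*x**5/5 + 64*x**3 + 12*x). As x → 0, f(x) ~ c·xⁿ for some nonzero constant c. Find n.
7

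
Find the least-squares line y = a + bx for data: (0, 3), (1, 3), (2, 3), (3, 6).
a = 12/5, b = 9/10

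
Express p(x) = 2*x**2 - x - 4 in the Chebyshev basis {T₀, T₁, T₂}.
(-3)T₀ - T₁ + T₂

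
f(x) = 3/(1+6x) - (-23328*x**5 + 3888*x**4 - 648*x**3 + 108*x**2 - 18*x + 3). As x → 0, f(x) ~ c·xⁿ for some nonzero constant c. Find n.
6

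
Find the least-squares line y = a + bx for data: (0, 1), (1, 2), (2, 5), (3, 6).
a = 4/5, b = 9/5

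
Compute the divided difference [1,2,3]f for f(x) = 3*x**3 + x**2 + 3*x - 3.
19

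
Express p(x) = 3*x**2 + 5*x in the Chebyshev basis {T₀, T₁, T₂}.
(3/2)T₀ + (5)T₁ + (3/2)T₂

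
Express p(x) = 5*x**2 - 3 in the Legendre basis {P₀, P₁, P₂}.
(-4/3)P₀ + (10/3)P₂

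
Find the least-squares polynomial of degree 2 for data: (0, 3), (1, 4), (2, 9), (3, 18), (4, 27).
93/35 + (17/35)x + (10/7)x²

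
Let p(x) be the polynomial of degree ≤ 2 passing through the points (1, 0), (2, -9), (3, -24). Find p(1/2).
9/4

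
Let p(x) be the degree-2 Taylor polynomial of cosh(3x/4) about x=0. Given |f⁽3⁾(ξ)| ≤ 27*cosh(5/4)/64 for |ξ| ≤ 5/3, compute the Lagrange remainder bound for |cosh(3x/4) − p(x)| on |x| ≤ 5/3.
125*cosh(5/4)/384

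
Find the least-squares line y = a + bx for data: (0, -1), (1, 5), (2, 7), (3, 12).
a = -2/5, b = 41/10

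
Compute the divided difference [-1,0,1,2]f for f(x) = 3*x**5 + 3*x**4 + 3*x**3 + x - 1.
24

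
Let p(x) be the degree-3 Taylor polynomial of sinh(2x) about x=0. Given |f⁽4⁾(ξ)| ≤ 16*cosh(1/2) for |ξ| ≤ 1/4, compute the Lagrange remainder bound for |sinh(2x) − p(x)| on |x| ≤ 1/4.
cosh(1/2)/384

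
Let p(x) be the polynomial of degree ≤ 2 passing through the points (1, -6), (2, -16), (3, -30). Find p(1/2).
-5/2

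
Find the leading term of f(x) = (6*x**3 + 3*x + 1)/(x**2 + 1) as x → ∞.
6*x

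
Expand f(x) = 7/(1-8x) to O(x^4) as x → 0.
7 + 56*x + 448*x**2 + 3584*x**3 + O(x**4)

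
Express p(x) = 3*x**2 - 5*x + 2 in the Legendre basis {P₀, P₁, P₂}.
(3)P₀ + (-5)P₁ + (2)P₂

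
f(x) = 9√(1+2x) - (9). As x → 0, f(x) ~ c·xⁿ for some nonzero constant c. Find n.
1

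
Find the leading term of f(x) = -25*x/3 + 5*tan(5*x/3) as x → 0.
625*x**3/81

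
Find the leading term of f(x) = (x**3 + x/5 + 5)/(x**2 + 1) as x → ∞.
x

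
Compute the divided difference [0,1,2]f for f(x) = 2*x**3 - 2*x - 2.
6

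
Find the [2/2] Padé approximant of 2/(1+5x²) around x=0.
2/(5*x**2 + 1)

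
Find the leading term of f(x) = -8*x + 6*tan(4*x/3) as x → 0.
128*x**3/27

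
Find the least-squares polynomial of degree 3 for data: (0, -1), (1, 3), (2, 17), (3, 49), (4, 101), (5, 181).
-20/21 + (-1/126)x + (17/6)x² + (8/9)x³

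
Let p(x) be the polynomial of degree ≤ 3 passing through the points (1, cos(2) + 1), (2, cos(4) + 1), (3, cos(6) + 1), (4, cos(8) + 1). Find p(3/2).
15*cos(4)/16 - 5*cos(6)/16 + 5*cos(2)/16 + cos(8)/16 + 1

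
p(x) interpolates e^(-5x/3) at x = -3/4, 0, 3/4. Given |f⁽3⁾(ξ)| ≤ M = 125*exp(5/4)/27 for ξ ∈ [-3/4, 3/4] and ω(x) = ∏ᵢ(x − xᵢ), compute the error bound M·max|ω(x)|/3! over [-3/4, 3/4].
125*sqrt(3)*exp(5/4)/1728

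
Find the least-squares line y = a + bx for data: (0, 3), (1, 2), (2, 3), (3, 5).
a = 11/5, b = 7/10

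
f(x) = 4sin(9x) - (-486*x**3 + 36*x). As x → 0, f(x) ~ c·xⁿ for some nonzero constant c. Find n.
5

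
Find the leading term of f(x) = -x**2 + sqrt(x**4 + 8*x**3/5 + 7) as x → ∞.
4*x/5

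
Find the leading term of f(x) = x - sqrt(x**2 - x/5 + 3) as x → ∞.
1/10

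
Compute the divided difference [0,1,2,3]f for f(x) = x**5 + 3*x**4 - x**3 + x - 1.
42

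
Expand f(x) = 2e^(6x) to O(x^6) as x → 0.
2 + 12*x + 36*x**2 + 72*x**3 + 108*x**4 + 648*x**5/5 + O(x**6)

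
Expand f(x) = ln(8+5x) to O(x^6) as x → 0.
log(8) + 5*x/8 - 25*x**2/128 + 125*x**3/1536 - 625*x**4/16384 + 625*x**5/32768 + O(x**6)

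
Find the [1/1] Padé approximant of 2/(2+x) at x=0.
1/(x/2 + 1)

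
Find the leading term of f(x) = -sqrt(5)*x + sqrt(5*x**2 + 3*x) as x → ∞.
3*sqrt(5)/10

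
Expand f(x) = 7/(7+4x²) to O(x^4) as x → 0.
1 - 4*x**2/7 + O(x**4)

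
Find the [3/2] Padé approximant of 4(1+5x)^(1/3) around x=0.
(700*x**3/81 + 140*x**2/3 + 28*x + 4)/(50*x**2/9 + 16*x/3 + 1)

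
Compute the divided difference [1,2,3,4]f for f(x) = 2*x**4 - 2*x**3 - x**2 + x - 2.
18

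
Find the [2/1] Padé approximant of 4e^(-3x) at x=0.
(6*x**2 - 8*x + 4)/(x + 1)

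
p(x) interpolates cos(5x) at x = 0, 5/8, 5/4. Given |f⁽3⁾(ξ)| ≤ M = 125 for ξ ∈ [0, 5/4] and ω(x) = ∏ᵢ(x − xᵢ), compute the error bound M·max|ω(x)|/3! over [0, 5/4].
15625*sqrt(3)/13824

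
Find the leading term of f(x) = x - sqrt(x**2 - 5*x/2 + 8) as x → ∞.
5/4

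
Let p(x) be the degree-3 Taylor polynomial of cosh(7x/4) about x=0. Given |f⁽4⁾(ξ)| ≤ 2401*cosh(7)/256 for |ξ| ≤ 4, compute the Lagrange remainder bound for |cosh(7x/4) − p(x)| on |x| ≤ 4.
2401*cosh(7)/24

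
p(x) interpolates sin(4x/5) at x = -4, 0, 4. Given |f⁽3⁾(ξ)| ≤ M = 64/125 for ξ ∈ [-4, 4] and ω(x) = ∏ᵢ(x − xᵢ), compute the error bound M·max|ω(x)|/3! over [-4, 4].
4096*sqrt(3)/3375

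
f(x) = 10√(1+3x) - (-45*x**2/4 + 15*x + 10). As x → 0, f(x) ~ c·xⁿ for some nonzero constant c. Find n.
3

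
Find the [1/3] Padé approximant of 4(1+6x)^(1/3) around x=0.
(20*x + 4)/(8*x**3/3 - 2*x**2 + 3*x + 1)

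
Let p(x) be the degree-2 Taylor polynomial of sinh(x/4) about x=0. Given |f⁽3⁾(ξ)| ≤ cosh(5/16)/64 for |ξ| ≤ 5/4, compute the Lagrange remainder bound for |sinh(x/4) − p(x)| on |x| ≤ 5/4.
125*cosh(5/16)/24576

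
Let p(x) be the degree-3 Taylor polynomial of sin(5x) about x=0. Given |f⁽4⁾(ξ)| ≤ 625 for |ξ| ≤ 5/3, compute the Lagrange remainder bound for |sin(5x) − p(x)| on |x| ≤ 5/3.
390625/1944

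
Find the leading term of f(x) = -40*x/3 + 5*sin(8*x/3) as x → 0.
-1280*x**3/81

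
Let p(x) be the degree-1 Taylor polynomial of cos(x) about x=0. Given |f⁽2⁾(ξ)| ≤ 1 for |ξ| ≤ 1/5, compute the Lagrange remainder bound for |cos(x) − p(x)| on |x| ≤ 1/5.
1/50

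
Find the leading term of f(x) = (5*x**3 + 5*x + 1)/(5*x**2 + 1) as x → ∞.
x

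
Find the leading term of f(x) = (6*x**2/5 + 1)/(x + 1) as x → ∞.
6*x/5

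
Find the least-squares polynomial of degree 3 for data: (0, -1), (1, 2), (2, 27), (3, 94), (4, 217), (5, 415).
-58/63 + (-631/189)x + (779/252)x² + (307/108)x³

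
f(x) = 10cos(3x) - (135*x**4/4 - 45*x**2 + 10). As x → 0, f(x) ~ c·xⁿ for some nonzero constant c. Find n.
6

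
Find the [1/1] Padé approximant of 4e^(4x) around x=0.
(8*x + 4)/(1 - 2*x)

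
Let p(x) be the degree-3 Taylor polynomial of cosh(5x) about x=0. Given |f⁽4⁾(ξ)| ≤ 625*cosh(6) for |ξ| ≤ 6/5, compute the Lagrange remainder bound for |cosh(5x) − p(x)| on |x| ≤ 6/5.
54*cosh(6)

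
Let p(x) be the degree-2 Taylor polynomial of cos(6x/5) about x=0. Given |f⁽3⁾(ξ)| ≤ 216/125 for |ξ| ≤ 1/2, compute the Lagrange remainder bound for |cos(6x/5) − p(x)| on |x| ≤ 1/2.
9/250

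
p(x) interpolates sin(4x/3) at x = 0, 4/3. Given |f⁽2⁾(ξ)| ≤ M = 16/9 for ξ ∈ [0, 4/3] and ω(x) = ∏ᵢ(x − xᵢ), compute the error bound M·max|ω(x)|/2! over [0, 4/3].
32/81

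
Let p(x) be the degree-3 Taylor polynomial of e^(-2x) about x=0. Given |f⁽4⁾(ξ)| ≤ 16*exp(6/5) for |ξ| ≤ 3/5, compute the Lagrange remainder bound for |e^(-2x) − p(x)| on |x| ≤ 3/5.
54*exp(6/5)/625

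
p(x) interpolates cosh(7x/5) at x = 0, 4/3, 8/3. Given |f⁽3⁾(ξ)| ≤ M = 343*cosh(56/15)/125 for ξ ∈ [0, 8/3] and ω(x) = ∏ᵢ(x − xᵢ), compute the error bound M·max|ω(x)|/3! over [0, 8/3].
21952*sqrt(3)*cosh(56/15)/91125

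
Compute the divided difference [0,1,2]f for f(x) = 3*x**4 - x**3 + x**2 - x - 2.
19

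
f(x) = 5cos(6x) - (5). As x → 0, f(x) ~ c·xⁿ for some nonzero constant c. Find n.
2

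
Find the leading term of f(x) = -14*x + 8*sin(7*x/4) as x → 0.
-343*x**3/48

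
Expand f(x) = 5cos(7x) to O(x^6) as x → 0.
5 - 245*x**2/2 + 12005*x**4/24 + O(x**6)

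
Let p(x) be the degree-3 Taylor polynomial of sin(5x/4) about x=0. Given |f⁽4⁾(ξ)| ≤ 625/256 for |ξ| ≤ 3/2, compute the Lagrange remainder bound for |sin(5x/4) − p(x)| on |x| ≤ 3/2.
16875/32768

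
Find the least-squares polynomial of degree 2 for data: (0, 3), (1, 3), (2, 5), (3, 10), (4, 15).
20/7 + (-43/70)x + (13/14)x²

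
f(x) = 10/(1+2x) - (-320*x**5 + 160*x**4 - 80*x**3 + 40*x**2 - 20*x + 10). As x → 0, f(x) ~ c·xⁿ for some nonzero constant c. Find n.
6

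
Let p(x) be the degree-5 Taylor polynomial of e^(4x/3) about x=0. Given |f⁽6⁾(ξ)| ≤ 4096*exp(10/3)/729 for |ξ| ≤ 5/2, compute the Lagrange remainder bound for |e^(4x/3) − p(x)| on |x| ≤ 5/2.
12500*exp(10/3)/6561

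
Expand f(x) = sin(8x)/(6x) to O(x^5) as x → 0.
4/3 - 128*x**2/9 + 2048*x**4/45 + O(x**5)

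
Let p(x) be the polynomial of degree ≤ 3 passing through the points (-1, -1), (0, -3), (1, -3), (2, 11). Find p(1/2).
-4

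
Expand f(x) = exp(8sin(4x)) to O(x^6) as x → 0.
1 + 32*x + 512*x**2 + 5376*x**3 + 40960*x**4 + 3539968*x**5/15 + O(x**6)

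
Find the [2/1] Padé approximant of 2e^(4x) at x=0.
(16*x**2/3 + 16*x/3 + 2)/(1 - 4*x/3)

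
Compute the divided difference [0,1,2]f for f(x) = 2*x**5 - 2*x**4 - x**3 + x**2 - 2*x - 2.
14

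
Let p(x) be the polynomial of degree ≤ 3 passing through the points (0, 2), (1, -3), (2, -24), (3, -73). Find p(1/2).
3/4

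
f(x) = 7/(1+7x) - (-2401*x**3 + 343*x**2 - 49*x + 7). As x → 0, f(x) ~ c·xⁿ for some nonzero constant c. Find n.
4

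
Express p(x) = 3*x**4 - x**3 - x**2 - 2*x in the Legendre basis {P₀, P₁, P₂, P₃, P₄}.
(4/15)P₀ + (-13/5)P₁ + (22/21)P₂ + (-2/5)P₃ + (24/35)P₄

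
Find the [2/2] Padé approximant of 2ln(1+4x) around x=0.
8*x*(2*x + 1)/(8*x**2/3 + 4*x + 1)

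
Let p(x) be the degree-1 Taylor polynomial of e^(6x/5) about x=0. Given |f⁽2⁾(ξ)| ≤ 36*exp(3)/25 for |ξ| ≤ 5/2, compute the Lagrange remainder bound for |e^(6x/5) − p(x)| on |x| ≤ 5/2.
9*exp(3)/2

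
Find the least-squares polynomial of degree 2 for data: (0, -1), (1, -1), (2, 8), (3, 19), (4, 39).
-6/5 + (-2)x + (3)x²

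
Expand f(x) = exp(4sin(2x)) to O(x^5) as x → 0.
1 + 8*x + 32*x**2 + 80*x**3 + 128*x**4 + O(x**5)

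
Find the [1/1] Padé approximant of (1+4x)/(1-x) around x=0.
(4*x + 1)/(1 - x)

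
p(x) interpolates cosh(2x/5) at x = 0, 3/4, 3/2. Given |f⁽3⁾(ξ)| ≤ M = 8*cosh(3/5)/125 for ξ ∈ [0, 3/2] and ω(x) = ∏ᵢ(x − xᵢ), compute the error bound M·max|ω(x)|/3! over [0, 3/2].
sqrt(3)*cosh(3/5)/1000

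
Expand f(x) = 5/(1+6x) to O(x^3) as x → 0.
5 - 30*x + 180*x**2 + O(x**3)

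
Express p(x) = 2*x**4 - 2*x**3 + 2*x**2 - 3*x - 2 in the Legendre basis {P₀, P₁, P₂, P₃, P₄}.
(-14/15)P₀ + (-21/5)P₁ + (52/21)P₂ + (-4/5)P₃ + (16/35)P₄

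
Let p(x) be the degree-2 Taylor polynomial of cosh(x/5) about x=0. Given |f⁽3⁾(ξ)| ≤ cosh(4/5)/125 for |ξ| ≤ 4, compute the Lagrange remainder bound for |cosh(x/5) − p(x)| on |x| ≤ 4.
32*cosh(4/5)/375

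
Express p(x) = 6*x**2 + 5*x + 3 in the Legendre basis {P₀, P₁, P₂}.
(5)P₀ + (5)P₁ + (4)P₂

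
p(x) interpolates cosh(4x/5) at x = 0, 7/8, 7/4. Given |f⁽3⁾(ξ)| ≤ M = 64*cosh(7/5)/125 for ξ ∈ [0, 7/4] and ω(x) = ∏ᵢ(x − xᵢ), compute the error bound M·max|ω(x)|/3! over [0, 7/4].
343*sqrt(3)*cosh(7/5)/27000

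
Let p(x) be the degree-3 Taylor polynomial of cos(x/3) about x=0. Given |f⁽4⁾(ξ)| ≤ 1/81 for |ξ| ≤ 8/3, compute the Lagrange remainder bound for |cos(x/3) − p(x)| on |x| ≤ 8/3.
512/19683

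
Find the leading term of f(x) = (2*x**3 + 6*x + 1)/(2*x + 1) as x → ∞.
x**2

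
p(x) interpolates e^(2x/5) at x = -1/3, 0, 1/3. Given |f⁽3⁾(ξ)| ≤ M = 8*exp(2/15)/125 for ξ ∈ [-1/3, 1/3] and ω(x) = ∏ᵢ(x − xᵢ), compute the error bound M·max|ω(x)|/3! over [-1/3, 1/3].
8*sqrt(3)*exp(2/15)/91125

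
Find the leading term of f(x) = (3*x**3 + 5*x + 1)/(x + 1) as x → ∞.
3*x**2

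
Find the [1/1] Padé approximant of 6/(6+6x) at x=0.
1/(x + 1)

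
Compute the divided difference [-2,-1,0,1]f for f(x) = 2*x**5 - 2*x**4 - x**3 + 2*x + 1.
13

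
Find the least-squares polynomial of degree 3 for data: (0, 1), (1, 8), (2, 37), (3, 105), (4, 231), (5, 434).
58/63 + (1091/378)x + (173/126)x² + (83/27)x³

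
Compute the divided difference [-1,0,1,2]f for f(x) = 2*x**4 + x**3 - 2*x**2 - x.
5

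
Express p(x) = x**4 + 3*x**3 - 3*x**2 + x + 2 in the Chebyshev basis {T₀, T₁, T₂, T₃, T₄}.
(7/8)T₀ + (13/4)T₁ - T₂ + (3/4)T₃ + (1/8)T₄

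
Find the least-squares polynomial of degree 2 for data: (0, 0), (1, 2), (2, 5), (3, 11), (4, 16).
-4/35 + (107/70)x + (9/14)x²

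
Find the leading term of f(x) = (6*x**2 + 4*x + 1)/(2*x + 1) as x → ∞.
3*x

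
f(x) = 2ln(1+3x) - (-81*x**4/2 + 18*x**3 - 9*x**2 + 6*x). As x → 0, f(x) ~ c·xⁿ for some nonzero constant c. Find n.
5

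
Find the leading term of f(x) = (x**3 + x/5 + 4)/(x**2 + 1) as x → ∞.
x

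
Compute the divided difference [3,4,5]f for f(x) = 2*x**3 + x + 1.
24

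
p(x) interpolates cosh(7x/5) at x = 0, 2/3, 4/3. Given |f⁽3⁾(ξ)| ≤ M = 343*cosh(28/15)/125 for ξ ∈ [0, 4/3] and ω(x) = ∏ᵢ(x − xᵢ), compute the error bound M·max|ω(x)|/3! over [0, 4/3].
2744*sqrt(3)*cosh(28/15)/91125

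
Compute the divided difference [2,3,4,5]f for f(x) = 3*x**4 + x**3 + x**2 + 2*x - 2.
43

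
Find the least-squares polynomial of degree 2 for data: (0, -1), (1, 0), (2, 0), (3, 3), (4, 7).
-5/7 + (-47/70)x + (9/14)x²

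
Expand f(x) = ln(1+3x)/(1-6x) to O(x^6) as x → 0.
3*x + 27*x**2/2 + 90*x**3 + 2079*x**4/4 + 31671*x**5/10 + O(x**6)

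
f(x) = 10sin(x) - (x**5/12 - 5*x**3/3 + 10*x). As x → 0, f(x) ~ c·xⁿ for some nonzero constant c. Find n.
7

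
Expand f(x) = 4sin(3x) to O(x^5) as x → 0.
12*x - 18*x**3 + O(x**5)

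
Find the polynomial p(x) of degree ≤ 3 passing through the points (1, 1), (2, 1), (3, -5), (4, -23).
-x**3 + 3*x**2 - 2*x + 1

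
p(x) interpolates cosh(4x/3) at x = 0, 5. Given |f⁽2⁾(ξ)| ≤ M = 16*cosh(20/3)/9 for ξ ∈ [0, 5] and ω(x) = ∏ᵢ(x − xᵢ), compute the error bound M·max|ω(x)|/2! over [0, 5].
50*cosh(20/3)/9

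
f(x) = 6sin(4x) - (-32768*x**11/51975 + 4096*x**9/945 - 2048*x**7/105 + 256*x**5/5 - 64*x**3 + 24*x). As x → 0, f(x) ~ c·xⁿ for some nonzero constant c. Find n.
13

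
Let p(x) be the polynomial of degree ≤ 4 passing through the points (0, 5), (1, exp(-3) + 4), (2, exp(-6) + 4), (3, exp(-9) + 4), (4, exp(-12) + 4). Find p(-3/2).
(-2772*exp(9) - 1540*exp(3) + 315 + 2970*exp(6) + 1667*exp(12))*exp(-12)/128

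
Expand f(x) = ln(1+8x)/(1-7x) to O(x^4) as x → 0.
8*x + 24*x**2 + 1016*x**3/3 + O(x**4)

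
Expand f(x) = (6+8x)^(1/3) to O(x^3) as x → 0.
6**(1/3) + 4*6**(1/3)*x/9 - 16*6**(1/3)*x**2/81 + O(x**3)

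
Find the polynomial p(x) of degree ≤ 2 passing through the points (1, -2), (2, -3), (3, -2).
x**2 - 4*x + 1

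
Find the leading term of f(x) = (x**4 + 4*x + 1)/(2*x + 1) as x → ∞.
x**3/2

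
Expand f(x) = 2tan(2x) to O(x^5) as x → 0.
4*x + 16*x**3/3 + O(x**5)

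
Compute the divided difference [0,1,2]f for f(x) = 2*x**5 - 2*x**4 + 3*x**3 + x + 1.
25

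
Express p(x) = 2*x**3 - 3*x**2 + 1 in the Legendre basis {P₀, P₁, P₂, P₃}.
(6/5)P₁ + (-2)P₂ + (4/5)P₃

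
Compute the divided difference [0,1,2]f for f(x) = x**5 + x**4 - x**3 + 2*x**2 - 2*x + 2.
21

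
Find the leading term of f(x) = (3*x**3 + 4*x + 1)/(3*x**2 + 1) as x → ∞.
x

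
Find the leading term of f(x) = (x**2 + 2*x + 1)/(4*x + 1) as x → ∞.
x/4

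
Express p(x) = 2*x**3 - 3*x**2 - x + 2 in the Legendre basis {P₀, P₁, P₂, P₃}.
P₀ + (1/5)P₁ + (-2)P₂ + (4/5)P₃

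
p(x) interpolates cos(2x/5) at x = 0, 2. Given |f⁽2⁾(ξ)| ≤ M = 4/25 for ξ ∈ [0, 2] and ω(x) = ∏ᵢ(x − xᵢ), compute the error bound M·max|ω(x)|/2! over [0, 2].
2/25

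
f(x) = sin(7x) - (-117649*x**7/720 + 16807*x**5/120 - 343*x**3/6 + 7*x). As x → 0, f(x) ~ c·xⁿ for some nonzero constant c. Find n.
9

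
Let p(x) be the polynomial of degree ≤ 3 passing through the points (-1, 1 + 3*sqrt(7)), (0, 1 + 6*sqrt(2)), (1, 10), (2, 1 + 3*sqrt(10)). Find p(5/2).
-299/16 - 15*sqrt(7)/16 + 63*sqrt(2)/8 + 105*sqrt(10)/16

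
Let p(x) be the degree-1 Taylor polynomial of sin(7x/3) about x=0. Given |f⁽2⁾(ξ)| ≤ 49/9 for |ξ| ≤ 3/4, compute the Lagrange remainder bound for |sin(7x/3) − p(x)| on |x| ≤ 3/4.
49/32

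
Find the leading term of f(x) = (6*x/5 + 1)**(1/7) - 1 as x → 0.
6*x/35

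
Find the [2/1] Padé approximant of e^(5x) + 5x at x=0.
(-25*x**2/6 + 25*x/3 + 1)/(1 - 5*x/3)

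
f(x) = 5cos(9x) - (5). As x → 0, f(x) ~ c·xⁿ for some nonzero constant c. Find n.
2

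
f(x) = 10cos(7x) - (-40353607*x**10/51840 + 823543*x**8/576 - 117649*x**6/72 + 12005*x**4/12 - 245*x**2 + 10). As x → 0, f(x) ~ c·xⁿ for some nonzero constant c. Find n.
12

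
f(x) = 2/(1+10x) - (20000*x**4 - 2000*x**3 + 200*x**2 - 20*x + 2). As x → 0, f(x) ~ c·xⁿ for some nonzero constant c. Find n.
5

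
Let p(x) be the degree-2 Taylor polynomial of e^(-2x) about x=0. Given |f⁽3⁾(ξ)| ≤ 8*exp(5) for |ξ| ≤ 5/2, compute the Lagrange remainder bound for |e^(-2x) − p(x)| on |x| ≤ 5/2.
125*exp(5)/6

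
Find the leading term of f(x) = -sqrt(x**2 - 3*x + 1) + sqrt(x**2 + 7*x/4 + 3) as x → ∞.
19/8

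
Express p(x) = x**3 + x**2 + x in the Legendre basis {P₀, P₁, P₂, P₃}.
(1/3)P₀ + (8/5)P₁ + (2/3)P₂ + (2/5)P₃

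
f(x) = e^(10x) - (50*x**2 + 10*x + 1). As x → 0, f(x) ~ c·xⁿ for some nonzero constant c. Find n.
3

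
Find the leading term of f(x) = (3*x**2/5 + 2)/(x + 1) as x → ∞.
3*x/5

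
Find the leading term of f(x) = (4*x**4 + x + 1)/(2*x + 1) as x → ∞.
2*x**3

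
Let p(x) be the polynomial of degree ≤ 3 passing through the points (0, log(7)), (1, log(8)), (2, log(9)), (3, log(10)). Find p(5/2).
-15*log(2)/16 + log(7)/16 + 5*log(10)/16 + 15*log(3)/8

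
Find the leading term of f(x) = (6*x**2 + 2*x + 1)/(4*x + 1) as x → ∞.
3*x/2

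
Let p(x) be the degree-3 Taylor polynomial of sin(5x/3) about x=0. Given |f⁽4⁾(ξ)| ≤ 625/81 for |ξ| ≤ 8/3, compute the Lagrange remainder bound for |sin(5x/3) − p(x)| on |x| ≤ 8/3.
320000/19683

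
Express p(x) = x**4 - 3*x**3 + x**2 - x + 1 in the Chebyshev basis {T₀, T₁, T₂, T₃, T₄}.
(15/8)T₀ + (-13/4)T₁ + T₂ + (-3/4)T₃ + (1/8)T₄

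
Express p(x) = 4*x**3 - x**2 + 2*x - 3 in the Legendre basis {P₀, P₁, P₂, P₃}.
(-10/3)P₀ + (22/5)P₁ + (-2/3)P₂ + (8/5)P₃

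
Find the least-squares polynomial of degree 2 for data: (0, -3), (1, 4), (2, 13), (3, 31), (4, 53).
-92/35 + (193/70)x + (39/14)x²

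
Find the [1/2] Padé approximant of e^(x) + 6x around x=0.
(2017*x/291 + 1)/(-11*x**2/582 - 20*x/291 + 1)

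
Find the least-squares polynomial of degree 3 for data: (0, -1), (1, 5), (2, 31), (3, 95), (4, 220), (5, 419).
-37/42 + (439/252)x + (16/21)x² + (113/36)x³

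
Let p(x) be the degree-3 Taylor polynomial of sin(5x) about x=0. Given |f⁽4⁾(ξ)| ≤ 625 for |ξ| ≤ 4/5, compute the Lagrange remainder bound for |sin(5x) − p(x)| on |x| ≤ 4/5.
32/3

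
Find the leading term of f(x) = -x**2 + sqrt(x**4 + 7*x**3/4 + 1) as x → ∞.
7*x/8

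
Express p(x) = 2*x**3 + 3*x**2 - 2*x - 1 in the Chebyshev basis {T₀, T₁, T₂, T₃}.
(1/2)T₀ + (-1/2)T₁ + (3/2)T₂ + (1/2)T₃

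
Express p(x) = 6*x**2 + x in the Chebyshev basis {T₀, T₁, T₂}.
(3)T₀ + T₁ + (3)T₂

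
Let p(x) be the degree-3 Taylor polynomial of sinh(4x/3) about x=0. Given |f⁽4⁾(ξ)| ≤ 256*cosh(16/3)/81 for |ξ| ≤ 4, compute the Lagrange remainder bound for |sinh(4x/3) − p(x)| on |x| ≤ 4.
8192*cosh(16/3)/243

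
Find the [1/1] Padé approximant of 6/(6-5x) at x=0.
1/(1 - 5*x/6)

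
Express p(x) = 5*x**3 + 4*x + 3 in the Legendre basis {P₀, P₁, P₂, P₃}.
(3)P₀ + (7)P₁ + (2)P₃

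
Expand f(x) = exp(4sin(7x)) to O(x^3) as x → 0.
1 + 28*x + 392*x**2 + O(x**3)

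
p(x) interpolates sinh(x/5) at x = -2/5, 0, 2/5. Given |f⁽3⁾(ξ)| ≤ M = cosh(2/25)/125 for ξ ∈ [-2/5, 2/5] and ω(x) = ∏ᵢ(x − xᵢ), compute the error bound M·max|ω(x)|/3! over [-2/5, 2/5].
8*sqrt(3)*cosh(2/25)/421875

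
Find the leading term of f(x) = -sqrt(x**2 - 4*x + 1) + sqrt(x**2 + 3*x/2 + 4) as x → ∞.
11/4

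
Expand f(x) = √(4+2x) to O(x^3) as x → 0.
2 + x/2 - x**2/16 + O(x**3)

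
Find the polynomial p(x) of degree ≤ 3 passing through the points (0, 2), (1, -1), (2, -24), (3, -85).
-3*x**3 - x**2 + x + 2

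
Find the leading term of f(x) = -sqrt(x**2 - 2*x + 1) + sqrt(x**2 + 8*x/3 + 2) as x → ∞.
7/3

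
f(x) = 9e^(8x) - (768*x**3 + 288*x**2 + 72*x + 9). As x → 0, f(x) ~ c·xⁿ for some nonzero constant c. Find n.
4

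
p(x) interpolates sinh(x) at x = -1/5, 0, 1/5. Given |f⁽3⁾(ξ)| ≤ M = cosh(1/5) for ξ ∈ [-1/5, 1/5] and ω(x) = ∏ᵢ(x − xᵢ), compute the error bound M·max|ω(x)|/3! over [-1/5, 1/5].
sqrt(3)*cosh(1/5)/3375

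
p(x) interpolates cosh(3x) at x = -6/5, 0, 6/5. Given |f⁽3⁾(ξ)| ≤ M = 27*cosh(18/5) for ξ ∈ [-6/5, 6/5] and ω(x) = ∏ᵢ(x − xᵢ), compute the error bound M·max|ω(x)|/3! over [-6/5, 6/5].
216*sqrt(3)*cosh(18/5)/125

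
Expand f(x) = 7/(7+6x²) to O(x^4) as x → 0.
1 - 6*x**2/7 + O(x**4)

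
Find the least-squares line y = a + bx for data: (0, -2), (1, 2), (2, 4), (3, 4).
a = -1, b = 2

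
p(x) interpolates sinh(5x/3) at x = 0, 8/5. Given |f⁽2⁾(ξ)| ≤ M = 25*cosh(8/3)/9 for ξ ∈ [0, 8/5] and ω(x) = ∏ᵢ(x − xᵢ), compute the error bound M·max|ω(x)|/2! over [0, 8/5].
8*cosh(8/3)/9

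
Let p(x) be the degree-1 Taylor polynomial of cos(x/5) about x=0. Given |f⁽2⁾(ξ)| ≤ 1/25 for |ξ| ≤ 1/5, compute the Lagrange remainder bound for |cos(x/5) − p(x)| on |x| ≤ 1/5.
1/1250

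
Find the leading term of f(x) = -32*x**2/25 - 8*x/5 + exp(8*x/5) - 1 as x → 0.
256*x**3/375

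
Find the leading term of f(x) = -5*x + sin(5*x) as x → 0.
-125*x**3/6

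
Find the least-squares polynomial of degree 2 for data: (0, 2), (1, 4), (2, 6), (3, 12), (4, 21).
83/35 + (-19/35)x + (9/7)x²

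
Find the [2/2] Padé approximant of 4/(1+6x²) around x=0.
4/(6*x**2 + 1)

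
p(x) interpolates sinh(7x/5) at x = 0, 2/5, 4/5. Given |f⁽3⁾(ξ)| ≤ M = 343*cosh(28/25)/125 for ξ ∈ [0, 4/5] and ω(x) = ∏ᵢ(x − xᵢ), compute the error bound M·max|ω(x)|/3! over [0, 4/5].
2744*sqrt(3)*cosh(28/25)/421875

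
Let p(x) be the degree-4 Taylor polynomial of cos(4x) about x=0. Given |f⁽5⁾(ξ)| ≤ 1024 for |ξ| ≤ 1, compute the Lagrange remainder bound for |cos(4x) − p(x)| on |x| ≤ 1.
128/15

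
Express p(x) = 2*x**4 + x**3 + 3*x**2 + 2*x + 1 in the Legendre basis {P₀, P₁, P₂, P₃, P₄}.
(12/5)P₀ + (13/5)P₁ + (22/7)P₂ + (2/5)P₃ + (16/35)P₄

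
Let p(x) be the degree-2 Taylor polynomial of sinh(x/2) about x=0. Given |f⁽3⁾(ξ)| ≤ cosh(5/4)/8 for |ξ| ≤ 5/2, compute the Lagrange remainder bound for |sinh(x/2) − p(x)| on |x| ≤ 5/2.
125*cosh(5/4)/384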